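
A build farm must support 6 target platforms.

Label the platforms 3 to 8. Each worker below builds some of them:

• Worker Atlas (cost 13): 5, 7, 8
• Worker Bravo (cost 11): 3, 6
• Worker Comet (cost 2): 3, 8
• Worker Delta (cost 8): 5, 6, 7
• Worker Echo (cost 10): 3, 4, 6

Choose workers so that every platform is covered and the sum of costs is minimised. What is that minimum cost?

Comet, Delta, Echo together cover every platform (Comet ∪ Delta ∪ Echo = {3, 4, 5, 6, 7, 8}); total cost 2 + 8 + 10 = 20.
No covering selection has total cost below 20.

20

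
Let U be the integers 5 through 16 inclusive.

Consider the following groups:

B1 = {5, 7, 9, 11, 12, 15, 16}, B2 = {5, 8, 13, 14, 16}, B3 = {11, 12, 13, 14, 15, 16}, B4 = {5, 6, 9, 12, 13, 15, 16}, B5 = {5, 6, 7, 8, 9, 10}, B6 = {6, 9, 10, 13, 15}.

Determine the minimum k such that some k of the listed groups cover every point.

2

B3 and B5 cover everything between them: the union {5, 6, 7, 8, 9, 10, 11, 12, 13, 14, 15, 16} is all of U.
No single group has all 12 points (the largest, B1, has 7), so 2 is optimal.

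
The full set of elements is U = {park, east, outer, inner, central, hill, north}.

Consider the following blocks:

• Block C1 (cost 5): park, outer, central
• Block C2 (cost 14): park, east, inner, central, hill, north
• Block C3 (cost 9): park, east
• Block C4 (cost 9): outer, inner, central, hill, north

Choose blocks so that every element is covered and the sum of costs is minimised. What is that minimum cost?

C3, C4 together cover every element (C3 ∪ C4 = {park, east, outer, inner, central, hill, north}); total cost 9 + 9 = 18.
The greedy pick C1, C4, C3 costs 23; no covering selection beats 18.

18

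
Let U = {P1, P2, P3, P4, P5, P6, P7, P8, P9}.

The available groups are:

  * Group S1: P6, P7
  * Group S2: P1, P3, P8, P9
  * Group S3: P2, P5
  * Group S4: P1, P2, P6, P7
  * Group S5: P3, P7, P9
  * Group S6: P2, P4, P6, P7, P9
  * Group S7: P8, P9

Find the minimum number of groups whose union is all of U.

S2 and S3 and S6 together: S2 ∪ S3 ∪ S6 = {P1, P2, P3, P4, P5, P6, P7, P8, P9} — every item is covered.
Only S6 contains P4, so S6 is forced; the remaining 4 items need at least 2 more groups (each remaining group adds at most 3) — so at least 3 groups are needed, and 3 is optimal.

3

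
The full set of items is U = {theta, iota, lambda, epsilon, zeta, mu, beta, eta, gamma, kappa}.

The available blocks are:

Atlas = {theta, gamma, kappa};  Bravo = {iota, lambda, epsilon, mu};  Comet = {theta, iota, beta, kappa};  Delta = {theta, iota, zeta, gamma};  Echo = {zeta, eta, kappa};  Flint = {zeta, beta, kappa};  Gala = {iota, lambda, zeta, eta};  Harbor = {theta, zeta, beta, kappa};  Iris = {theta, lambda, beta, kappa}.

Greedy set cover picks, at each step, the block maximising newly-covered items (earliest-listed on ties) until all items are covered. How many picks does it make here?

4

Greedy: pick Bravo (covers 4 new) → pick Harbor (covers 4 new) → pick Atlas (covers 1 new) → pick Echo (covers 1 new). Total picks: 4.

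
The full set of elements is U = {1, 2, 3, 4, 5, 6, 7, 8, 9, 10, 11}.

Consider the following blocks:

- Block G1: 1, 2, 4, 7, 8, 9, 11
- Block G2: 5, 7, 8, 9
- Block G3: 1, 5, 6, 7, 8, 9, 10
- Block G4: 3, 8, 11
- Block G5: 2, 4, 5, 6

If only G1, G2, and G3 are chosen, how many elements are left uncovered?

Union of G1, G2, G3 = {1, 2, 4, 5, 6, 7, 8, 9, 10, 11}.
Not covered: 3 — 1 element.

1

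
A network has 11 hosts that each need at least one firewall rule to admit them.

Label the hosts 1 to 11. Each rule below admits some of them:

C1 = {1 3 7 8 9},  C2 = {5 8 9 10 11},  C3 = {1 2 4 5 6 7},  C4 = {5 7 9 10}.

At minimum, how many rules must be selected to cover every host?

3

C1 and C2 and C3 together: C1 ∪ C2 ∪ C3 = {1, 2, 3, 4, 5, 6, 7, 8, 9, 10, 11} — every host is covered.
Only C3 contains 2, so C3 is forced; the remaining 5 hosts need at least 2 more rules (each remaining rule adds at most 4) — so at least 3 rules are needed, and 3 is optimal.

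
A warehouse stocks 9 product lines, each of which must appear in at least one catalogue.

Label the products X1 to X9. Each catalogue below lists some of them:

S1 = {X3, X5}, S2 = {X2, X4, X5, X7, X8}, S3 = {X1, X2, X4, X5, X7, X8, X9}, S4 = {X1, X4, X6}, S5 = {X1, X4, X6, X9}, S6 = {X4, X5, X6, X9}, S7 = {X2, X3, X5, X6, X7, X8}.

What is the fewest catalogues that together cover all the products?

S5 and S7 together: S5 ∪ S7 = {X1, X2, X3, X4, X5, X6, X7, X8, X9} — every product is covered.
No single catalogue has all 9 products (the largest, S3, has 7), so 2 is optimal.

2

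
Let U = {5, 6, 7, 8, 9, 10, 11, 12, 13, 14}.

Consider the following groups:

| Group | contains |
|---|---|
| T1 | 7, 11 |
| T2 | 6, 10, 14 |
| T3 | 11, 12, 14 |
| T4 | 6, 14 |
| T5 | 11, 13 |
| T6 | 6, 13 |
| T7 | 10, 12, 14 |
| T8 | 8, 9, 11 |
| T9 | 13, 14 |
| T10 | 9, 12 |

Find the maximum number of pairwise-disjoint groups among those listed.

3

T1, T4, T10 are pairwise disjoint (T1={7,11}; T4={6,14}; T10={9,12}).
Every remaining group overlaps one of these, and no 4 of the listed groups are pairwise disjoint, so 3 is the maximum.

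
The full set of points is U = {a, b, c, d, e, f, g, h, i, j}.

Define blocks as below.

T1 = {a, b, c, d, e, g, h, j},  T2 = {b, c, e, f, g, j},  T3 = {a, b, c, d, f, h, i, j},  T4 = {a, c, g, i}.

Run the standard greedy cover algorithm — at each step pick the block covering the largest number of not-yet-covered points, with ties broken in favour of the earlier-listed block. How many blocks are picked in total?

Greedy: pick T1 (covers 8 new) → pick T3 (covers 2 new). Total picks: 2.

2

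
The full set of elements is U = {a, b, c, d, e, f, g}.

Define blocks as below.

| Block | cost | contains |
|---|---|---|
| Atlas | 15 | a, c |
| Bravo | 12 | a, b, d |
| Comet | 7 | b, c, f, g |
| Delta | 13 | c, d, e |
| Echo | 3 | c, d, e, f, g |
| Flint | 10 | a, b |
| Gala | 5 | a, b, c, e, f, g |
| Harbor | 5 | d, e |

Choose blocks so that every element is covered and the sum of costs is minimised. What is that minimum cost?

8

Echo, Gala together cover every element (Echo ∪ Gala = {a, b, c, d, e, f, g}); total cost 3 + 5 = 8.
No covering selection has total cost below 8.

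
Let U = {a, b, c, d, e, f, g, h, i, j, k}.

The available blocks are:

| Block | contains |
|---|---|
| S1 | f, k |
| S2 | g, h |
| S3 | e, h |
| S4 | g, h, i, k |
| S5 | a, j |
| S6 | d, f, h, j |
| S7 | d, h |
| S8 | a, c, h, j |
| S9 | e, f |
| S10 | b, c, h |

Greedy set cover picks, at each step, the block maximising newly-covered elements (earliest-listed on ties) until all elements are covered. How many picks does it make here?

5

Greedy: pick S4 (covers 4 new) → pick S6 (covers 3 new) → pick S8 (covers 2 new) → pick S3 (covers 1 new) → pick S10 (covers 1 new). Total picks: 5.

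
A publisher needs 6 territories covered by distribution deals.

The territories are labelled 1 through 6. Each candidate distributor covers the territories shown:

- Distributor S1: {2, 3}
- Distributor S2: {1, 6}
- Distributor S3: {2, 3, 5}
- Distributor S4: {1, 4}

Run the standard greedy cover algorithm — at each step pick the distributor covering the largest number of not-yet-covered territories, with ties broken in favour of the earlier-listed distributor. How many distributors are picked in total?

Greedy: pick S3 (covers 3 new) → pick S2 (covers 2 new) → pick S4 (covers 1 new). Total picks: 3.

3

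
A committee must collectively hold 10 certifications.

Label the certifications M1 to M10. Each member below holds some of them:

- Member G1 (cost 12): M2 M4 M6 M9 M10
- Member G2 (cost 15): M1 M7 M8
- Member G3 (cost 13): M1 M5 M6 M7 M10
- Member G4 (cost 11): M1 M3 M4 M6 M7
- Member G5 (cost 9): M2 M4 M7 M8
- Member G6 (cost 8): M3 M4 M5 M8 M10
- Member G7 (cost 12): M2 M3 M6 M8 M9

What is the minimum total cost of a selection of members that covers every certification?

G1, G4, G6 together cover every certification (G1 ∪ G4 ∪ G6 = {M1, M2, M3, M4, M5, M6, M7, M8, M9, M10}); total cost 12 + 11 + 8 = 31.
No covering selection has total cost below 31.

31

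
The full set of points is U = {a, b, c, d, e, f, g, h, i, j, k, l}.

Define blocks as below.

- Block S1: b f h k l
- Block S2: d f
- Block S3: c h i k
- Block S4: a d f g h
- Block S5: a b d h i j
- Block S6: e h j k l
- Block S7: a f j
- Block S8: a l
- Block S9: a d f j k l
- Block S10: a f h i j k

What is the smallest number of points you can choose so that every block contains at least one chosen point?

T = {f, i, l} meets every block (each contains at least one member of T), and |T| = 3.
The blocks S2, S3, S8 are pairwise disjoint, so any hitting set needs a separate point for each — at least 3. Hence 3 is optimal.

3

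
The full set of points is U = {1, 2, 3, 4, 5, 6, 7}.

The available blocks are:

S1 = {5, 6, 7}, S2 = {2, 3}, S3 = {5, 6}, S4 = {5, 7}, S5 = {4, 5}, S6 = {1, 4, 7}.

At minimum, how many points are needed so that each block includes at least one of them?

The 3 points {1, 3, 5} hit every block.
The blocks S2, S3, S6 are pairwise disjoint, so any hitting set needs a separate point for each — at least 3. Hence 3 is optimal.

3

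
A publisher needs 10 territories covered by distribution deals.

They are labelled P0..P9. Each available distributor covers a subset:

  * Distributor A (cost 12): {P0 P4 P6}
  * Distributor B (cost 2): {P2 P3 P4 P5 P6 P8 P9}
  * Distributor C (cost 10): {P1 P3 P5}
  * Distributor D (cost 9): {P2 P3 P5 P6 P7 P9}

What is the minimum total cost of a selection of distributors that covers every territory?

A, B, C, D together cover every territory (A ∪ B ∪ C ∪ D = {P0, P1, P2, P3, P4, P5, P6, P7, P8, P9}); total cost 12 + 2 + 10 + 9 = 33.
No covering selection has total cost below 33.

33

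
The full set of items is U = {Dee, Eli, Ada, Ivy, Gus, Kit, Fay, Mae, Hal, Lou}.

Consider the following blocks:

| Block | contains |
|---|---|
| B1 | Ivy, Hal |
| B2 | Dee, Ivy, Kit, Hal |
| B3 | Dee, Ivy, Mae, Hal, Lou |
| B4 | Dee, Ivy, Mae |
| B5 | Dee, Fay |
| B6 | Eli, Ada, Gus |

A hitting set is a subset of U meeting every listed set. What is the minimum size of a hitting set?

The 3 items {Ada, Ivy, Fay} hit every block.
The blocks B1, B5, B6 are pairwise disjoint, so any hitting set needs a separate item for each — at least 3. Hence 3 is optimal.

3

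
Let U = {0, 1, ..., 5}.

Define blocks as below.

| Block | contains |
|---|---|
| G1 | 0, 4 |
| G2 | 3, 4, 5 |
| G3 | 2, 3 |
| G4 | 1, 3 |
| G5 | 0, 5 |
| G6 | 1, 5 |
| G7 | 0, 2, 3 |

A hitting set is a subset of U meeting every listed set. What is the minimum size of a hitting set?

3

The 3 elements {0, 3, 5} hit every block.
The blocks G1, G3, G6 are pairwise disjoint, so any hitting set needs a separate element for each — at least 3. Hence 3 is optimal.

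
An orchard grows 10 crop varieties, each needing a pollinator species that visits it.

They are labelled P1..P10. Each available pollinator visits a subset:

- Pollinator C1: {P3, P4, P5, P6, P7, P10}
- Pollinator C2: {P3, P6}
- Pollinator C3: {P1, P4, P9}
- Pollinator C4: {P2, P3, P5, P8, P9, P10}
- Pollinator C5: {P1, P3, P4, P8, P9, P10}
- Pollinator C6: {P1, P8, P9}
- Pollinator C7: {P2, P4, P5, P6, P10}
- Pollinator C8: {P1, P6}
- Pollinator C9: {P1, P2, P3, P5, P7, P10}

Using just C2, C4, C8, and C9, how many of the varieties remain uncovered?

1

Union of C2, C4, C8, C9 = {P1, P2, P3, P5, P6, P7, P8, P9, P10}.
Not covered: P4 — 1 variety.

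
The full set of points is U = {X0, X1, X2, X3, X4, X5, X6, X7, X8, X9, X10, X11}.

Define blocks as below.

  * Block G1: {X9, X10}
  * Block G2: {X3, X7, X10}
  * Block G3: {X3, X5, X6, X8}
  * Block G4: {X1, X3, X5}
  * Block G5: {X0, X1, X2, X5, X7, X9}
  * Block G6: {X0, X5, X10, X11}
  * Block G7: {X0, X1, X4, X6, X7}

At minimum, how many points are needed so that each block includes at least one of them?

Take H = {X0, X3, X10}. Each listed block contains at least one of these, so H is a hitting set of size 3.
No choice of 2 points meets every block, so 3 is the minimum.

3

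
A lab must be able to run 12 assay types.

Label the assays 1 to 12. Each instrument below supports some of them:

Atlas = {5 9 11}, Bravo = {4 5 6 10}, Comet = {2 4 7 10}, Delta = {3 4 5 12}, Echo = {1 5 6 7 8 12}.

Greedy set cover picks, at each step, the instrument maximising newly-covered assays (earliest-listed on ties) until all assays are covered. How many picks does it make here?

4

Greedy: pick Echo (covers 6 new) → pick Comet (covers 3 new) → pick Atlas (covers 2 new) → pick Delta (covers 1 new). Total picks: 4.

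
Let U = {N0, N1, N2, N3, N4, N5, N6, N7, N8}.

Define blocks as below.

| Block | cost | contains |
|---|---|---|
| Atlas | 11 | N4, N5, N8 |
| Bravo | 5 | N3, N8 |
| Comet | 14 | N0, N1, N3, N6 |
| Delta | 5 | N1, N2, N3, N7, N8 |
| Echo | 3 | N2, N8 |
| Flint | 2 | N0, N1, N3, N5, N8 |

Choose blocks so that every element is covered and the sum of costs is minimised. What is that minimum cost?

Atlas, Comet, Delta together cover every element (Atlas ∪ Comet ∪ Delta = {N0, N1, N2, N3, N4, N5, N6, N7, N8}); total cost 11 + 14 + 5 = 30.
The greedy pick Flint, Delta, Atlas, Comet costs 32; no covering selection beats 30.

30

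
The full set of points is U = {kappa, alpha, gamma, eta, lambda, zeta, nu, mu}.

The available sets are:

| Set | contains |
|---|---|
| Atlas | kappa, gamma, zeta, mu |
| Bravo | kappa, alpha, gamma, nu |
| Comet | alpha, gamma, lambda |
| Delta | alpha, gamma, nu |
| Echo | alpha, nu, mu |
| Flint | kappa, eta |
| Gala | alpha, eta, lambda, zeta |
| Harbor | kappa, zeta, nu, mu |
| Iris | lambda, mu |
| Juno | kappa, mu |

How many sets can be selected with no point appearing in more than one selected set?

3

Delta, Flint, Iris are pairwise disjoint (Delta={alpha,gamma,nu}; Flint={kappa,eta}; Iris={lambda,mu}).
Every remaining set overlaps one of these, and no 4 of the listed sets are pairwise disjoint, so 3 is the maximum.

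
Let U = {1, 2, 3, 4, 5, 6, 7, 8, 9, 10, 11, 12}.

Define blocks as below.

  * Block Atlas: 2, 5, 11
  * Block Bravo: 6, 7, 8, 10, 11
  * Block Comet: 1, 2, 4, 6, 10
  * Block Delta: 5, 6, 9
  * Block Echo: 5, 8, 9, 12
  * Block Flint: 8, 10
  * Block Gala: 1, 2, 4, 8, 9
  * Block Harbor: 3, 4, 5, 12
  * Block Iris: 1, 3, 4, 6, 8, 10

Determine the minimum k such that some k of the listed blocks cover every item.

3

Bravo, Gala, and Harbor cover everything between them: the union {1, 2, 3, 4, 5, 6, 7, 8, 9, 10, 11, 12} is all of U.
Only Bravo contains 7, so Bravo is forced; the remaining 7 items need at least 2 more blocks (each remaining block adds at most 4) — so at least 3 blocks are needed, and 3 is optimal.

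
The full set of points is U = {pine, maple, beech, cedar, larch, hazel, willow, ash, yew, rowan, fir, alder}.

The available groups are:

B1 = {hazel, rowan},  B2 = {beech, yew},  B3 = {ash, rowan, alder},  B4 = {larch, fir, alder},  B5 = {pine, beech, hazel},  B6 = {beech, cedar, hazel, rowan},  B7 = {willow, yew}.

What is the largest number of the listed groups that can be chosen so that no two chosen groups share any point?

B1, B2, B4 are pairwise disjoint (B1={hazel,rowan}; B2={beech,yew}; B4={larch,fir,alder}).
Every remaining group overlaps one of these, and no 4 of the listed groups are pairwise disjoint, so 3 is the maximum.

3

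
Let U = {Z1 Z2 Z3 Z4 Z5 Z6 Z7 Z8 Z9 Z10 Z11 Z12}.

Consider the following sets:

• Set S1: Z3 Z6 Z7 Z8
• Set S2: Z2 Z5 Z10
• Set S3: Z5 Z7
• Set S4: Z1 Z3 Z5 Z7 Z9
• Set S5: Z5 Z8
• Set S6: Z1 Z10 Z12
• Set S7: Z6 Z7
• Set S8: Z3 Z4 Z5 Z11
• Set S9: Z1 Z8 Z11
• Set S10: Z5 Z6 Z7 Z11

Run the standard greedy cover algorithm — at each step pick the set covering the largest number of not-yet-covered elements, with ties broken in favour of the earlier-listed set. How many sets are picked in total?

Greedy: pick S4 (covers 5 new) → pick S1 (covers 2 new) → pick S2 (covers 2 new) → pick S8 (covers 2 new) → pick S6 (covers 1 new). Total picks: 5.

5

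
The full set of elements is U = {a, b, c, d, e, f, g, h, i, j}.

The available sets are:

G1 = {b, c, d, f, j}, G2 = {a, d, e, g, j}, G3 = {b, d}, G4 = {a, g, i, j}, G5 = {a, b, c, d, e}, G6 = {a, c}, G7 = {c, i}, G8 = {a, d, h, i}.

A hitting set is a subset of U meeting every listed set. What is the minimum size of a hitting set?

3

T = {a, c, d} meets every set (each contains at least one member of T), and |T| = 3.
No choice of 2 elements meets every set, so 3 is the minimum.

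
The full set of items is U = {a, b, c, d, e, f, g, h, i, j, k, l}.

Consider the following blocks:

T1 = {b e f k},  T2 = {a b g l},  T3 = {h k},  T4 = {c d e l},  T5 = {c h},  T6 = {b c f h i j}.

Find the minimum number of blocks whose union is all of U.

4

T2 and T3 and T4 and T6 together: T2 ∪ T3 ∪ T4 ∪ T6 = {a, b, c, d, e, f, g, h, i, j, k, l} — every item is covered.
No 3 of the 6 blocks cover everything (all 20 combinations miss at least one item), so 4 is optimal.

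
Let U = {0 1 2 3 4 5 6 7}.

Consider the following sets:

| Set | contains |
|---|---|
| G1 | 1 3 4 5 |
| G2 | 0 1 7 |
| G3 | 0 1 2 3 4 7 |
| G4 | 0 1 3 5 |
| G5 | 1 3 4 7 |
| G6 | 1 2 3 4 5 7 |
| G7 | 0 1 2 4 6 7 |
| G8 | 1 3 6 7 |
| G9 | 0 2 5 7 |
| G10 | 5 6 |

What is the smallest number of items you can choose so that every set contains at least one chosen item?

The 2 items {1, 5} hit every set.
The sets G5, G10 are pairwise disjoint, so any hitting set needs a separate item for each — at least 2. Hence 2 is optimal.

2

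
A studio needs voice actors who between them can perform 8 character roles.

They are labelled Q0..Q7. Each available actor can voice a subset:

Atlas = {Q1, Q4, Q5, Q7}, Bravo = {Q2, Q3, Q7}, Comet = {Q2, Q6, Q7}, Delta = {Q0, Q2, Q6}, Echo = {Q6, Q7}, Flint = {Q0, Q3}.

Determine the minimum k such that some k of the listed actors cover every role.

Take {Atlas, Delta, Flint}. Their union is {Q0, Q1, Q2, Q3, Q4, Q5, Q6, Q7}, which is all 8 roles.
Only Atlas contains Q1, so Atlas is forced; the remaining 4 roles need at least 2 more actors (each remaining actor adds at most 3) — so at least 3 actors are needed, and 3 is optimal.

3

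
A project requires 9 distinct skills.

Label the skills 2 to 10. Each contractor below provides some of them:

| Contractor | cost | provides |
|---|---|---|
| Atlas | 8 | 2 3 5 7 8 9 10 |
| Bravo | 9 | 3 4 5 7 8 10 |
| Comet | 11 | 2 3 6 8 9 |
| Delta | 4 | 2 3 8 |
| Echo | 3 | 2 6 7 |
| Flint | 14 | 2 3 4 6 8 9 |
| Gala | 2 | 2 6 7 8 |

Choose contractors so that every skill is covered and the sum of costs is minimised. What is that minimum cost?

Atlas, Bravo, Gala together cover every skill (Atlas ∪ Bravo ∪ Gala = {2, 3, 4, 5, 6, 7, 8, 9, 10}); total cost 8 + 9 + 2 = 19.
No covering selection has total cost below 19.

19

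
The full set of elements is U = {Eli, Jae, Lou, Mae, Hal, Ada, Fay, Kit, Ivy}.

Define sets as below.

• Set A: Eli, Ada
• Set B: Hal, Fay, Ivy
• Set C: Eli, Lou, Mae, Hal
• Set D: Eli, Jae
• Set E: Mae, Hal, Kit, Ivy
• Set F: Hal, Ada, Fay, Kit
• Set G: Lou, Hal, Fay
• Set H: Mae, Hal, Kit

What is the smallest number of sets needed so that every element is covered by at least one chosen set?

D, E, F, and G cover everything between them: the union {Eli, Jae, Lou, Mae, Hal, Ada, Fay, Kit, Ivy} is all of U.
No 3 of the 8 sets cover everything (all 56 combinations miss at least one element), so 4 is optimal.

4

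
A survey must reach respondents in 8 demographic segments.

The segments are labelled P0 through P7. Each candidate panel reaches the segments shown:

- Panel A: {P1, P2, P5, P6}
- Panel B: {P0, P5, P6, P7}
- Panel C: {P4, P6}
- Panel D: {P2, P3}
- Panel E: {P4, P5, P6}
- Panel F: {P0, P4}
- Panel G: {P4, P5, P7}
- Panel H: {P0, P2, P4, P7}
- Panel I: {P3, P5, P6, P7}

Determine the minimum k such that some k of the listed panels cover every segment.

Take {A, F, I}. Their union is {P0, P1, P2, P3, P4, P5, P6, P7}, which is all 8 segments.
Only A contains P1, so A is forced; the remaining 4 segments need at least 2 more panels (each remaining panel adds at most 3) — so at least 3 panels are needed, and 3 is optimal.

3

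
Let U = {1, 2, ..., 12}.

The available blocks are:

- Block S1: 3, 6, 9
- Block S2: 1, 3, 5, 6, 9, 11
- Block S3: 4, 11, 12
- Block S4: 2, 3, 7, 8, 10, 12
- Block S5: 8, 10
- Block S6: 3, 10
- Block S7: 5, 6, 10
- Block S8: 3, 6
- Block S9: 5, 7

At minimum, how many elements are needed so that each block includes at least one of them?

Take H = {4, 5, 6, 10}. Each listed block contains at least one of these, so H is a hitting set of size 4.
The blocks S3, S5, S8, S9 are pairwise disjoint, so any hitting set needs a separate element for each — at least 4. Hence 4 is optimal.

4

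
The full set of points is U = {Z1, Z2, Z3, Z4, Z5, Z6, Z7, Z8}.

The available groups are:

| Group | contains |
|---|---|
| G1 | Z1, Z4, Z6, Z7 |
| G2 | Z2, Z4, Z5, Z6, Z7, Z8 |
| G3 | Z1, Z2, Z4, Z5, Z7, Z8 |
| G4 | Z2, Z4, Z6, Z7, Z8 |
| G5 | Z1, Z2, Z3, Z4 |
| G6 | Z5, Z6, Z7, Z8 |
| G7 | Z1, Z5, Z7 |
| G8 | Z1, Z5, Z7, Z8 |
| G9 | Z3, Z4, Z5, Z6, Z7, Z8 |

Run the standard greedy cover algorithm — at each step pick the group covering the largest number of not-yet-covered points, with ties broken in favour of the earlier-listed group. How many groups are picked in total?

Greedy: pick G2 (covers 6 new) → pick G5 (covers 2 new). Total picks: 2.

2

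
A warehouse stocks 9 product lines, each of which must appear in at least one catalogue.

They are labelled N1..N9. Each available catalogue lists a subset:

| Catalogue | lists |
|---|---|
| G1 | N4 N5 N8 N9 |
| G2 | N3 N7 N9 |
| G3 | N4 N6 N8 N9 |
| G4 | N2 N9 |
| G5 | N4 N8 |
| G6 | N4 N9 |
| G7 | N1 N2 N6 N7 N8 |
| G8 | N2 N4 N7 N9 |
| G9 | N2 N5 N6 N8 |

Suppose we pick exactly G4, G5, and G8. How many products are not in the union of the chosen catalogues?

4

Union of G4, G5, G8 = {N2, N4, N7, N8, N9}.
Not covered: N1, N3, N5, N6 — 4 products.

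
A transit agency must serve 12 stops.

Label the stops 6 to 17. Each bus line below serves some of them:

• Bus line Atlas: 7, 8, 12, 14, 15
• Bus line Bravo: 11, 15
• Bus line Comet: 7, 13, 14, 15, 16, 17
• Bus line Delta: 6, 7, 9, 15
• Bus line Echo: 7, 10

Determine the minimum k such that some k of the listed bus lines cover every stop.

Take {Atlas, Bravo, Comet, Delta, Echo}. Their union is {6, 7, 8, 9, 10, 11, 12, 13, 14, 15, 16, 17}, which is all 12 stops.
No 4 of the 5 bus lines cover everything (all 5 combinations miss at least one stop), so 5 is optimal.

5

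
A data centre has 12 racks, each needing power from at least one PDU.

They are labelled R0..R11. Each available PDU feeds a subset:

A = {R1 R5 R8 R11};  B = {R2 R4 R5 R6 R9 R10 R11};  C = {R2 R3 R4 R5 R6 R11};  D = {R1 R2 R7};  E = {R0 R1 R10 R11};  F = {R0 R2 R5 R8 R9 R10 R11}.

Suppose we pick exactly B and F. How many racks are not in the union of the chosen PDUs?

3

Union of B, F = {R0, R2, R4, R5, R6, R8, R9, R10, R11}.
Not covered: R1, R3, R7 — 3 racks.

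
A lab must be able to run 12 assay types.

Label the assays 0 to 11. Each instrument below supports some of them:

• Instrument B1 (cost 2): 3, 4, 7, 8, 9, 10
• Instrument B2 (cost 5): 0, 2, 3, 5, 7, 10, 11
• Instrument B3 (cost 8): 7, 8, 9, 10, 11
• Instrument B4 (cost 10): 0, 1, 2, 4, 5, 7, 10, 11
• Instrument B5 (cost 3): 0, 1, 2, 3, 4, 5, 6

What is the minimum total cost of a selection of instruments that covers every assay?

10

B1, B2, B5 together cover every assay (B1 ∪ B2 ∪ B5 = {0, 1, 2, 3, 4, 5, 6, 7, 8, 9, 10, 11}); total cost 2 + 5 + 3 = 10.
No covering selection has total cost below 10.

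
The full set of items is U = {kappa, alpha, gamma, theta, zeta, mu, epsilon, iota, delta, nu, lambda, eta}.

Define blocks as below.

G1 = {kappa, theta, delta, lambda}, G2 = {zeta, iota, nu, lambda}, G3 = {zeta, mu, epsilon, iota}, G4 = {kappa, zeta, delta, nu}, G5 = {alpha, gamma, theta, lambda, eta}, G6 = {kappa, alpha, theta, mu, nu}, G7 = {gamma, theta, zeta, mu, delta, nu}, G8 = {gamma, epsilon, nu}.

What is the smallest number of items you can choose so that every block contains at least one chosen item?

Take H = {iota, nu, lambda}. Each listed block contains at least one of these, so H is a hitting set of size 3.
No choice of 2 items meets every block, so 3 is the minimum.

3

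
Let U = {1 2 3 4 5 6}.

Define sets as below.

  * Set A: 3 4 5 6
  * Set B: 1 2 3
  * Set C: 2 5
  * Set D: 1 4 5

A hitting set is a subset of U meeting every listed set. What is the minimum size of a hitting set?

2

The 2 elements {2, 5} hit every set.
No single element lies in every set, so at least 2 are needed and 2 is optimal.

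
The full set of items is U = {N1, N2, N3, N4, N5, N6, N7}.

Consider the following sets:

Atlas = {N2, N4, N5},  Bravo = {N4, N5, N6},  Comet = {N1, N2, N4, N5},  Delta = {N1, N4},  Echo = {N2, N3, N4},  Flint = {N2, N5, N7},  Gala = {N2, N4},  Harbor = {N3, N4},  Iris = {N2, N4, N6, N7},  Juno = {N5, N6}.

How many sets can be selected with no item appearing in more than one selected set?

2

Delta, Flint are pairwise disjoint (Delta={N1,N4}; Flint={N2,N5,N7}).
Every remaining set overlaps one of these, and no 3 of the listed sets are pairwise disjoint, so 2 is the maximum.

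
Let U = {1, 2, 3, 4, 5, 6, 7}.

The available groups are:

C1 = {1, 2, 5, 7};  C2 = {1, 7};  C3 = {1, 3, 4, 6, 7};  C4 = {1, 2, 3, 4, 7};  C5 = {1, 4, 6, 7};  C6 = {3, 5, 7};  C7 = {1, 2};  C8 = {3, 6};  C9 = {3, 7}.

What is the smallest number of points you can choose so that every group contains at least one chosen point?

2

H = {1, 3} meets every group (each contains at least one member of H), and |H| = 2.
The groups C7, C9 are pairwise disjoint, so any hitting set needs a separate point for each — at least 2. Hence 2 is optimal.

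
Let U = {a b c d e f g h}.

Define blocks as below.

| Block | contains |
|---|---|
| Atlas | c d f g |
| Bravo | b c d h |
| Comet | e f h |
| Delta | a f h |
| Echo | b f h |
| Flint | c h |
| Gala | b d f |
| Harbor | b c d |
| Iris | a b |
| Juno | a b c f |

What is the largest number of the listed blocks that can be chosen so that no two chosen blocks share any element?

2

Flint, Iris are pairwise disjoint (Flint={c,h}; Iris={a,b}).
Every remaining block overlaps one of these, and no 3 of the listed blocks are pairwise disjoint, so 2 is the maximum.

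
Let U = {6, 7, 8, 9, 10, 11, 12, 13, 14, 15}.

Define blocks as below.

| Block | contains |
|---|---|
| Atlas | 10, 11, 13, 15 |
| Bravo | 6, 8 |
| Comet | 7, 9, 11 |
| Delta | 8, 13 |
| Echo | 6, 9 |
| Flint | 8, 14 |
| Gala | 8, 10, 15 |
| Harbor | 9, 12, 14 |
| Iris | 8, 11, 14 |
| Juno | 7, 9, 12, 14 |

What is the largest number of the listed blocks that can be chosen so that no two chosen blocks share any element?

Atlas, Bravo, Juno are pairwise disjoint (Atlas={10,11,13,15}; Bravo={6,8}; Juno={7,9,12,14}).
Every remaining block overlaps one of these, and no 4 of the listed blocks are pairwise disjoint, so 3 is the maximum.

3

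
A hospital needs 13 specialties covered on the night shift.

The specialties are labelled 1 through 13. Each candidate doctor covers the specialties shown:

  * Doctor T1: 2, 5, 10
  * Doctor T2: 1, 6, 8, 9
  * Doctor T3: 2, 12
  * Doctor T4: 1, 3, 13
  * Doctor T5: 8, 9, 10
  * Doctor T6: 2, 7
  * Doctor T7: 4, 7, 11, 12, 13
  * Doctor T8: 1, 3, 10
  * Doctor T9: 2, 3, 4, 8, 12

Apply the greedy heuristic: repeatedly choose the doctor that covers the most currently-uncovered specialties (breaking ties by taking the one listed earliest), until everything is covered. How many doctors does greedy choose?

4

Greedy: pick T7 (covers 5 new) → pick T2 (covers 4 new) → pick T1 (covers 3 new) → pick T4 (covers 1 new). Total picks: 4.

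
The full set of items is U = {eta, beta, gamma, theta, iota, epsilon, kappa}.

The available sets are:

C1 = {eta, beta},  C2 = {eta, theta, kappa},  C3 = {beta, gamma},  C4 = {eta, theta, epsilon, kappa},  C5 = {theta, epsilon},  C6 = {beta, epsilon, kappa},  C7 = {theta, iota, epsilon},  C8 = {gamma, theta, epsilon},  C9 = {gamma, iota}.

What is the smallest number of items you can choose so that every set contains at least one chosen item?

H = {beta, theta, iota} meets every set (each contains at least one member of H), and |H| = 3.
The sets C1, C5, C9 are pairwise disjoint, so any hitting set needs a separate item for each — at least 3. Hence 3 is optimal.

3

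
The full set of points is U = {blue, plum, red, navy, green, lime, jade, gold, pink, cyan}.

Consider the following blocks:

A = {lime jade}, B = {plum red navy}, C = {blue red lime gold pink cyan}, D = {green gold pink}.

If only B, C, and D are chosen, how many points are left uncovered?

Union of B, C, D = {blue, plum, red, navy, green, lime, gold, pink, cyan}.
Not covered: jade — 1 point.

1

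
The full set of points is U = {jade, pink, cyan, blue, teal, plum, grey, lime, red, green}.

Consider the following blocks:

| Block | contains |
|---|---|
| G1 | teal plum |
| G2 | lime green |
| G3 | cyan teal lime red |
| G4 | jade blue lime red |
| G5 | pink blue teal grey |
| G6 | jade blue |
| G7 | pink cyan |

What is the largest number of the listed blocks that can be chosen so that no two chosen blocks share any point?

4

G1, G2, G6, G7 are pairwise disjoint (G1={teal,plum}; G2={lime,green}; G6={jade,blue}; G7={pink,cyan}).
Every remaining block overlaps one of these, and no 5 of the listed blocks are pairwise disjoint, so 4 is the maximum.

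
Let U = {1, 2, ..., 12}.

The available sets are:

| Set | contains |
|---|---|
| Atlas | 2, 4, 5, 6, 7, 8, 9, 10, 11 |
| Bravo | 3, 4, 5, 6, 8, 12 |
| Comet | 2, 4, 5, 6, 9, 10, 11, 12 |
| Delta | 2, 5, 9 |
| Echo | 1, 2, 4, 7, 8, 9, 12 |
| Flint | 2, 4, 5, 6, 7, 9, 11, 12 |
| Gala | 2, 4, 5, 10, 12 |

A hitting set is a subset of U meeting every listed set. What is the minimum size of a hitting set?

2

H = {2, 8} meets every set (each contains at least one member of H), and |H| = 2.
No single element lies in every set, so at least 2 are needed and 2 is optimal.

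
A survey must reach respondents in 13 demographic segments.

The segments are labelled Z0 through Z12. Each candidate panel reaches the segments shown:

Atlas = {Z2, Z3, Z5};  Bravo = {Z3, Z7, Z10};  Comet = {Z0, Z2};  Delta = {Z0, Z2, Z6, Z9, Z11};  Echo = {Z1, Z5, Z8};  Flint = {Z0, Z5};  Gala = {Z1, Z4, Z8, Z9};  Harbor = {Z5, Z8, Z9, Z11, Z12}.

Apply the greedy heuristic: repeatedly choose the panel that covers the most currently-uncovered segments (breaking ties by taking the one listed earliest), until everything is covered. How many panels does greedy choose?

5

Greedy: pick Delta (covers 5 new) → pick Bravo (covers 3 new) → pick Echo (covers 3 new) → pick Gala (covers 1 new) → pick Harbor (covers 1 new). Total picks: 5.
(The true minimum cover uses only 4 panels, so greedy is not optimal here.)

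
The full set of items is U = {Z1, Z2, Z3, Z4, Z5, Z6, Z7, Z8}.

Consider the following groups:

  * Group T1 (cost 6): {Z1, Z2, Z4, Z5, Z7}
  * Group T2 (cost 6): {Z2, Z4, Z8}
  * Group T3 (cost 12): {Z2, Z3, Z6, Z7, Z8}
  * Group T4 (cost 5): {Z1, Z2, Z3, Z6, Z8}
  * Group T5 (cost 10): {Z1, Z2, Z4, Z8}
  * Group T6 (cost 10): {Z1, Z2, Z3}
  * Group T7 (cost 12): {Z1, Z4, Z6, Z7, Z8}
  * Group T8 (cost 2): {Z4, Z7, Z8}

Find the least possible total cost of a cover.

11

T1, T4 together cover every item (T1 ∪ T4 = {Z1, Z2, Z3, Z4, Z5, Z6, Z7, Z8}); total cost 6 + 5 = 11.
The greedy pick T8, T4, T1 costs 13; no covering selection beats 11.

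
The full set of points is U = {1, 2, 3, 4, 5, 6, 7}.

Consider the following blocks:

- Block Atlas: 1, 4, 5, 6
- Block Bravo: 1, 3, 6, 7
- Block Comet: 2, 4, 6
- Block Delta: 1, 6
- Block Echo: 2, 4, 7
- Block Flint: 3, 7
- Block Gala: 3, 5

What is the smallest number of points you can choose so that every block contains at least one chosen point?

3

Take H = {2, 3, 6}. Each listed block contains at least one of these, so H is a hitting set of size 3.
The blocks Delta, Echo, Gala are pairwise disjoint, so any hitting set needs a separate point for each — at least 3. Hence 3 is optimal.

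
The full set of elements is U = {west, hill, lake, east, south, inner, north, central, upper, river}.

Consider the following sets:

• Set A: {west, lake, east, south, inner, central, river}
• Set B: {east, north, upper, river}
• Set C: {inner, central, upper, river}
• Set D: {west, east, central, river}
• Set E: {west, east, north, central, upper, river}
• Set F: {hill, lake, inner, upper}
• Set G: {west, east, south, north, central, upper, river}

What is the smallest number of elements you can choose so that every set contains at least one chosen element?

2

Take H = {inner, river}. Each listed set contains at least one of these, so H is a hitting set of size 2.
The sets D, F are pairwise disjoint, so any hitting set needs a separate element for each — at least 2. Hence 2 is optimal.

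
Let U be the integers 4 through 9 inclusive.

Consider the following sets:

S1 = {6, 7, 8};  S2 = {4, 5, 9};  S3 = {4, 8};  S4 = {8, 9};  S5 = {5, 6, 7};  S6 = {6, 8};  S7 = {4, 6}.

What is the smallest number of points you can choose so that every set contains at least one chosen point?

The 3 points {4, 6, 8} hit every set.
No choice of 2 points meets every set, so 3 is the minimum.

3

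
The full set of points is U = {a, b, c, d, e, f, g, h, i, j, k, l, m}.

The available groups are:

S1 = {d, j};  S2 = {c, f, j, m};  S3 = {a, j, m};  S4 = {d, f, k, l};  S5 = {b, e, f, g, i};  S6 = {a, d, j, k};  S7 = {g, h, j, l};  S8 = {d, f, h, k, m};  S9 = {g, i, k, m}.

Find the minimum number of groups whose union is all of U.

4

S2, S5, S6, and S7 cover everything between them: the union {a, b, c, d, e, f, g, h, i, j, k, l, m} is all of U.
Only S2 contains c, so S2 is forced; the remaining 9 points need at least 3 more groups (each remaining group adds at most 4) — so at least 4 groups are needed, and 4 is optimal.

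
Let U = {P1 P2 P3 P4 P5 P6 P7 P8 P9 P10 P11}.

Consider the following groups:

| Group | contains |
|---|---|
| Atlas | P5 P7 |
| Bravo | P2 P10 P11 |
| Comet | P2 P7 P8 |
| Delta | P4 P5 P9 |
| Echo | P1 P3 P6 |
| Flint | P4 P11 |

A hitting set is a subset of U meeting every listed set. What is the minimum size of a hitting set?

H = {P5, P6, P7, P11} meets every group (each contains at least one member of H), and |H| = 4.
No choice of 3 items meets every group, so 4 is the minimum.

4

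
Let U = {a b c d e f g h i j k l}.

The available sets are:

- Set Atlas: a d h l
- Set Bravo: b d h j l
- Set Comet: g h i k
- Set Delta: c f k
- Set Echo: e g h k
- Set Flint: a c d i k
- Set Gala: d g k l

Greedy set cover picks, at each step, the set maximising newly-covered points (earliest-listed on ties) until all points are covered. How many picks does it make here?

4

Greedy: pick Bravo (covers 5 new) → pick Flint (covers 4 new) → pick Echo (covers 2 new) → pick Delta (covers 1 new). Total picks: 4.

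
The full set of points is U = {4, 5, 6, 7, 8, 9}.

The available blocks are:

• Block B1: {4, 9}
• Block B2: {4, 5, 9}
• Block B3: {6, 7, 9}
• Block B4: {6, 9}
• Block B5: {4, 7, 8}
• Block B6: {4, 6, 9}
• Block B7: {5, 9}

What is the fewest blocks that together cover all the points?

B3 and B5 and B7 together: B3 ∪ B5 ∪ B7 = {4, 5, 6, 7, 8, 9} — every point is covered.
Only B5 contains 8, so B5 is forced; the remaining 3 points need at least 2 more blocks (each remaining block adds at most 2) — so at least 3 blocks are needed, and 3 is optimal.

3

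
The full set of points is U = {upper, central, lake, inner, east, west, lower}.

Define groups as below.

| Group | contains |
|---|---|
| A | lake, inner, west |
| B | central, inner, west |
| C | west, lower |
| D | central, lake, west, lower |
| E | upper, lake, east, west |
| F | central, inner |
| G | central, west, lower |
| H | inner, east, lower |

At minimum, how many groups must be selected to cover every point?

D and E and H together: D ∪ E ∪ H = {upper, central, lake, inner, east, west, lower} — every point is covered.
Only E contains upper, so E is forced; the remaining 3 points need at least 2 more groups (each remaining group adds at most 2) — so at least 3 groups are needed, and 3 is optimal.

3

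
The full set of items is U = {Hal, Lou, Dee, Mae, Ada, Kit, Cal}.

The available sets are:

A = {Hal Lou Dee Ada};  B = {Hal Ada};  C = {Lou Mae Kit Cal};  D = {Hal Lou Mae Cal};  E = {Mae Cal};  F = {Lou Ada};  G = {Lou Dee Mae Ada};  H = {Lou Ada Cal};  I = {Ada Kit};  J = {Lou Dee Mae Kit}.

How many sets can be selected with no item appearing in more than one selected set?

B, E are pairwise disjoint (B={Hal,Ada}; E={Mae,Cal}).
Every remaining set overlaps one of these, and no 3 of the listed sets are pairwise disjoint, so 2 is the maximum.

2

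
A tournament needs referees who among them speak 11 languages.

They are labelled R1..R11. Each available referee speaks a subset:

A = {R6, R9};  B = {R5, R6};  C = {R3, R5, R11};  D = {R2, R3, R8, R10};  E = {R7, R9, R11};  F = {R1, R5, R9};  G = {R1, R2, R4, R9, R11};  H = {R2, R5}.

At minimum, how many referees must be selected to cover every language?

4

B and D and E and G together: B ∪ D ∪ E ∪ G = {R1, R2, R3, R4, R5, R6, R7, R8, R9, R10, R11} — every language is covered.
No 3 of the 8 referees cover everything (all 56 combinations miss at least one language), so 4 is optimal.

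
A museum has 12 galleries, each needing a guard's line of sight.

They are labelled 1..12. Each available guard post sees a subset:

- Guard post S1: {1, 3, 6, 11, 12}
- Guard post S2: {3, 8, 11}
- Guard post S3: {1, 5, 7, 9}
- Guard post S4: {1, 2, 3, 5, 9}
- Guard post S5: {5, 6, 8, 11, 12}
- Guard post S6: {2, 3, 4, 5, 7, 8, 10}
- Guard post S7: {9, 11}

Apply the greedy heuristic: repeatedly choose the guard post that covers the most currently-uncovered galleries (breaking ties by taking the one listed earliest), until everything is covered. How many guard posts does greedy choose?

Greedy: pick S6 (covers 7 new) → pick S1 (covers 4 new) → pick S3 (covers 1 new). Total picks: 3.

3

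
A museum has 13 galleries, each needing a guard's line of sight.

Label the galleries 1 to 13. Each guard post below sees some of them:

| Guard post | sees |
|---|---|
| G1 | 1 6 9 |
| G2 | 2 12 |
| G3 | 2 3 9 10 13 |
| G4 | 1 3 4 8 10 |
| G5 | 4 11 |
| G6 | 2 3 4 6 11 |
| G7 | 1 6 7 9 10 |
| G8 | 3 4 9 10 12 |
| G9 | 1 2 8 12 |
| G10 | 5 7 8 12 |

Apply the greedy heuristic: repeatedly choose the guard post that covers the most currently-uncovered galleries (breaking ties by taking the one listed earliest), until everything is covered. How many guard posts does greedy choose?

4

Greedy: pick G3 (covers 5 new) → pick G10 (covers 4 new) → pick G6 (covers 3 new) → pick G1 (covers 1 new). Total picks: 4.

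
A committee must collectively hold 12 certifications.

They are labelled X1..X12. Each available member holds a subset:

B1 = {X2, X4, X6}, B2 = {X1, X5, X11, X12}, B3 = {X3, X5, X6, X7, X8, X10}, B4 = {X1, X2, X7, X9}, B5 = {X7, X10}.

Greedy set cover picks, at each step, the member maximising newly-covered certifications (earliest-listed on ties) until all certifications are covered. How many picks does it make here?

Greedy: pick B3 (covers 6 new) → pick B2 (covers 3 new) → pick B1 (covers 2 new) → pick B4 (covers 1 new). Total picks: 4.

4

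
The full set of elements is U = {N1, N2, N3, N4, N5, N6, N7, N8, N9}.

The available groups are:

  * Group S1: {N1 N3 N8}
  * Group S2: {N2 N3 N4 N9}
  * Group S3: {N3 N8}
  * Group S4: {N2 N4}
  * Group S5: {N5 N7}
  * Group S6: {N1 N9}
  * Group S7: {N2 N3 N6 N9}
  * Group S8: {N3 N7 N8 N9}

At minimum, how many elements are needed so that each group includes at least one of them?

4

H = {N3, N4, N5, N9} meets every group (each contains at least one member of H), and |H| = 4.
The groups S3, S4, S5, S6 are pairwise disjoint, so any hitting set needs a separate element for each — at least 4. Hence 4 is optimal.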